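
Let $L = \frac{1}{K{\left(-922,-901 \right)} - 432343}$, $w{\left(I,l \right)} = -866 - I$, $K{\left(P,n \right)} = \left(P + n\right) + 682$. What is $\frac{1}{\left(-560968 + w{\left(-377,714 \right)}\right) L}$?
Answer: $\frac{433484}{561457} \approx 0.77207$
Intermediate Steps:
$K{\left(P,n \right)} = 682 + P + n$
$L = - \frac{1}{433484}$ ($L = \frac{1}{\left(682 - 922 - 901\right) - 432343} = \frac{1}{-1141 - 432343} = \frac{1}{-433484} = - \frac{1}{433484} \approx -2.3069 \cdot 10^{-6}$)
$\frac{1}{\left(-560968 + w{\left(-377,714 \right)}\right) L} = \frac{1}{\left(-560968 - 489\right) \left(- \frac{1}{433484}\right)} = \frac{1}{-560968 + \left(-866 + 377\right)} \left(-433484\right) = \frac{1}{-560968 - 489} \left(-433484\right) = \frac{1}{-561457} \left(-433484\right) = \left(- \frac{1}{561457}\right) \left(-433484\right) = \frac{433484}{561457}$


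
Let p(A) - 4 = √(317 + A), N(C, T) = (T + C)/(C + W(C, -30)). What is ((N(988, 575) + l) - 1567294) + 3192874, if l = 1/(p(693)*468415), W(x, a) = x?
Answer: 747795214683331013/460017255880 + √1010/465604510 ≈ 1.6256e+6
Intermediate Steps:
N(C, T) = (C + T)/(2*C) (N(C, T) = (T + C)/(C + C) = (C + T)/((2*C)) = (C + T)*(1/(2*C)) = (C + T)/(2*C))
p(A) = 4 + √(317 + A)
l = 1/(468415*(4 + √1010)) (l = 1/((4 + √(317 + 693))*468415) = (1/468415)/(4 + √1010) = 1/(468415*(4 + √1010)) ≈ 5.9665e-8)
((N(988, 575) + l) - 1567294) + 3192874 = (((½)*(988 + 575)/988 + (-2/232802255 + √1010/465604510)) - 1567294) + 3192874 = (((½)*(1/988)*1563 + (-2/232802255 + √1010/465604510)) - 1567294) + 3192874 = ((1563/1976 + (-2/232802255 + √1010/465604510)) - 1567294) + 3192874 = ((363869920613/460017255880 + √1010/465604510) - 1567294) + 3192874 = (-720981921167268107/460017255880 + √1010/465604510) + 3192874 = 747795214683331013/460017255880 + √1010/465604510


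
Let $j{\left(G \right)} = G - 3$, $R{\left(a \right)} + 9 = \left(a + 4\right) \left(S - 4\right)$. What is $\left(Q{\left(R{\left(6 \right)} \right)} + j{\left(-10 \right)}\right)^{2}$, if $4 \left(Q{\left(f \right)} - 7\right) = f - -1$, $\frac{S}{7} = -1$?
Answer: $\frac{5041}{4} \approx 1260.3$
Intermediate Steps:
$S = -7$ ($S = 7 \left(-1\right) = -7$)
$R{\left(a \right)} = -53 - 11 a$ ($R{\left(a \right)} = -9 + \left(a + 4\right) \left(-7 - 4\right) = -9 + \left(4 + a\right) \left(-11\right) = -9 - \left(44 + 11 a\right) = -53 - 11 a$)
$j{\left(G \right)} = -3 + G$
$Q{\left(f \right)} = \frac{29}{4} + \frac{f}{4}$ ($Q{\left(f \right)} = 7 + \frac{f - -1}{4} = 7 + \frac{f + 1}{4} = 7 + \frac{1 + f}{4} = 7 + \left(\frac{1}{4} + \frac{f}{4}\right) = \frac{29}{4} + \frac{f}{4}$)
$\left(Q{\left(R{\left(6 \right)} \right)} + j{\left(-10 \right)}\right)^{2} = \left(\left(\frac{29}{4} + \frac{-53 - 66}{4}\right) - 13\right)^{2} = \left(\left(\frac{29}{4} + \frac{1}{4} \left(-119\right)\right) - 13\right)^{2} = \left(\left(\frac{29}{4} - \frac{119}{4}\right) - 13\right)^{2} = \left(- \frac{45}{2} - 13\right)^{2} = \left(- \frac{71}{2}\right)^{2} = \frac{5041}{4}$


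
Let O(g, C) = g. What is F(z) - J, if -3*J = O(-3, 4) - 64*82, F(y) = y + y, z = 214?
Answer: -3967/3 ≈ -1322.3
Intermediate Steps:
F(y) = 2*y
J = 5251/3 (J = -(-3 - 64*82)/3 = -(-3 - 5248)/3 = -1/3*(-5251) = 5251/3 ≈ 1750.3)
F(z) - J = 2*214 - 1*5251/3 = 428 - 5251/3 = -3967/3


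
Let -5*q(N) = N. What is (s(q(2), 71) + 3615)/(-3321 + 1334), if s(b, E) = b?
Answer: -18073/9935 ≈ -1.8191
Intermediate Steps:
q(N) = -N/5
(s(q(2), 71) + 3615)/(-3321 + 1334) = (-⅕*2 + 3615)/(-3321 + 1334) = (-⅖ + 3615)/(-1987) = (18073/5)*(-1/1987) = -18073/9935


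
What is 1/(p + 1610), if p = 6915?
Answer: 1/8525 ≈ 0.00011730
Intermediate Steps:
1/(p + 1610) = 1/(6915 + 1610) = 1/8525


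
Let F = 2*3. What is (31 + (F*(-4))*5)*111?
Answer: -9879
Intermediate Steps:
F = 6
(31 + (F*(-4))*5)*111 = (31 + (6*(-4))*5)*111 = (31 - 24*5)*111 = (31 - 120)*111 = -89*111 = -9879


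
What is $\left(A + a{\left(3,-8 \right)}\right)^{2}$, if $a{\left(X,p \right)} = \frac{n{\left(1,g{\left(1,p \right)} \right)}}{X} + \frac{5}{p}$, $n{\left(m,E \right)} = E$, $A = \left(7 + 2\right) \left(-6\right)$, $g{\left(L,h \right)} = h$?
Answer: $\frac{1890625}{576} \approx 3282.3$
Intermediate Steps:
$A = -54$ ($A = 9 \left(-6\right) = -54$)
$a{\left(X,p \right)} = \frac{5}{p} + \frac{p}{X}$ ($a{\left(X,p \right)} = \frac{p}{X} + \frac{5}{p} = \frac{5}{p} + \frac{p}{X}$)
$\left(A + a{\left(3,-8 \right)}\right)^{2} = \left(-54 + \left(\frac{5}{-8} - \frac{8}{3}\right)\right)^{2} = \left(-54 + \left(5 \left(- \frac{1}{8}\right) - \frac{8}{3}\right)\right)^{2} = \left(-54 - \frac{79}{24}\right)^{2} = \left(- \frac{1375}{24}\right)^{2} = \frac{1890625}{576}$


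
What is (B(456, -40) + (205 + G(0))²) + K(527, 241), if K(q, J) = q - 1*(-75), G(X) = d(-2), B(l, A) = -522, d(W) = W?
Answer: 41289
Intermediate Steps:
G(X) = -2
K(q, J) = 75 + q (K(q, J) = q + 75 = 75 + q)
(B(456, -40) + (205 + G(0))²) + K(527, 241) = (-522 + (205 - 2)²) + (75 + 527) = (-522 + 203²) + 602 = (-522 + 41209) + 602 = 40687 + 602 = 41289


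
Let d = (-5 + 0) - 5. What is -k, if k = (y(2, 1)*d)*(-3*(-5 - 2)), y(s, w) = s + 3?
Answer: 1050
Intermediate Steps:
d = -10 (d = -5 - 5 = -10)
y(s, w) = 3 + s
k = -1050 (k = ((3 + 2)*(-10))*(-3*(-5 - 2)) = (5*(-10))*(-3*(-7)) = -50*21 = -1050)
-k = -1*(-1050) = 1050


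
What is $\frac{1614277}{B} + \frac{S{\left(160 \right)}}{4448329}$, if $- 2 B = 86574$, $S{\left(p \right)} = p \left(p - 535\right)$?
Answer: $- \frac{7183432413133}{192554817423} \approx -37.306$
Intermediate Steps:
$S{\left(p \right)} = p \left(-535 + p\right)$
$B = -43287$ ($B = \left(- \frac{1}{2}\right) 86574 = -43287$)
$\frac{1614277}{B} + \frac{S{\left(160 \right)}}{4448329} = \frac{1614277}{-43287} + \frac{160 \left(-535 + 160\right)}{4448329} = 1614277 \left(- \frac{1}{43287}\right) + 160 \left(-375\right) \frac{1}{4448329} = - \frac{1614277}{43287} - \frac{60000}{4448329} = - \frac{7183432413133}{192554817423}$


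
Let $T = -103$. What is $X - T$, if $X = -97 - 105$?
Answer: $-99$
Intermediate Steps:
$X = -202$
$X - T = -202 - -103 = -202 + 103 = -99$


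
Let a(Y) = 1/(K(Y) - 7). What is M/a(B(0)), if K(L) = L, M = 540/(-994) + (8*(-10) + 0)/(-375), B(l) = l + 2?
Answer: 12298/7455 ≈ 1.6496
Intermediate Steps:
B(l) = 2 + l
M = -12298/37275 (M = 540*(-1/994) + (-80 + 0)*(-1/375) = -270/497 - 80*(-1/375) = -270/497 + 16/75 = -12298/37275 ≈ -0.32993)
a(Y) = 1/(-7 + Y) (a(Y) = 1/(Y - 7) = 1/(-7 + Y))
M/a(B(0)) = -12298/(37275*(1/(-7 + (2 + 0)))) = -12298/(37275*(1/(-7 + 2))) = -12298/(37275*(1/(-5))) = -12298/(37275*(-⅕)) = -12298/37275*(-5) = 12298/7455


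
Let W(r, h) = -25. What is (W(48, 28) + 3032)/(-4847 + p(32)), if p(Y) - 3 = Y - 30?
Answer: -3007/4842 ≈ -0.62102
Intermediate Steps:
p(Y) = -27 + Y (p(Y) = 3 + (Y - 30) = 3 + (-30 + Y) = -27 + Y)
(W(48, 28) + 3032)/(-4847 + p(32)) = (-25 + 3032)/(-4847 + (-27 + 32)) = 3007/(-4847 + 5) = 3007/(-4842) = 3007*(-1/4842) = -3007/4842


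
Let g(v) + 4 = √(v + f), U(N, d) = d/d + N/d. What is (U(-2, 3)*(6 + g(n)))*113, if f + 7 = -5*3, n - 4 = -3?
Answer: 226/3 + 113*I*√21/3 ≈ 75.333 + 172.61*I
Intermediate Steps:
n = 1 (n = 4 - 3 = 1)
f = -22 (f = -7 - 5*3 = -7 - 15 = -22)
U(N, d) = 1 + N/d
g(v) = -4 + √(-22 + v) (g(v) = -4 + √(v - 22) = -4 + √(-22 + v))
(U(-2, 3)*(6 + g(n)))*113 = (((-2 + 3)/3)*(6 + (-4 + √(-22 + 1))))*113 = (((⅓)*1)*(6 + (-4 + √(-21))))*113 = ((6 + (-4 + I*√21))/3)*113 = ((2 + I*√21)/3)*113 = (⅔ + I*√21/3)*113 = 226/3 + 113*I*√21/3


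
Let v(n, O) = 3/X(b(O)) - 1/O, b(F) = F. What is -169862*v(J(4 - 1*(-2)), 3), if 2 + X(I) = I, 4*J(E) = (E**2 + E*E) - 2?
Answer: -1358896/3 ≈ -4.5297e+5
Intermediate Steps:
J(E) = -1/2 + E**2/2 (J(E) = ((E**2 + E*E) - 2)/4 = ((E**2 + E**2) - 2)/4 = (2*E**2 - 2)/4 = (-2 + 2*E**2)/4 = -1/2 + E**2/2)
X(I) = -2 + I
v(n, O) = -1/O + 3/(-2 + O) (v(n, O) = 3/(-2 + O) - 1/O = -1/O + 3/(-2 + O))
-169862*v(J(4 - 1*(-2)), 3) = -339724*(1 + 3)/(3*(-2 + 3)) = -339724*4/(3*1) = -339724*4/3 = -169862*8/3 = -1358896/3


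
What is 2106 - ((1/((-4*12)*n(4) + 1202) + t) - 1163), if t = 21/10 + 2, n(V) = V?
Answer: 1648774/505 ≈ 3264.9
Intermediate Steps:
t = 41/10 (t = (1/10)*21 + 2 = 21/10 + 2 = 41/10 ≈ 4.1000)
2106 - ((1/((-4*12)*n(4) + 1202) + t) - 1163) = 2106 - ((1/(-4*12*4 + 1202) + 41/10) - 1163) = 2106 - ((1/(-48*4 + 1202) + 41/10) - 1163) = 2106 - ((1/(-192 + 1202) + 41/10) - 1163) = 2106 - ((1/1010 + 41/10) - 1163) = 2106 - (2071/505 - 1163) = 2106 - 1*(-585244/505) = 2106 + 585244/505 = 1648774/505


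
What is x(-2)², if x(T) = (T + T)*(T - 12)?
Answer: 3136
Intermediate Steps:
x(T) = 2*T*(-12 + T) (x(T) = (2*T)*(-12 + T) = 2*T*(-12 + T))
x(-2)² = (2*(-2)*(-12 - 2))² = (2*(-2)*(-14))² = 56² = 3136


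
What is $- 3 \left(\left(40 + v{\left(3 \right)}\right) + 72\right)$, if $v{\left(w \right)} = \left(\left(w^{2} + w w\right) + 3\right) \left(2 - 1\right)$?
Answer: $-399$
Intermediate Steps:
$v{\left(w \right)} = 3 + 2 w^{2}$ ($v{\left(w \right)} = \left(\left(w^{2} + w^{2}\right) + 3\right) 1 = \left(2 w^{2} + 3\right) 1 = \left(3 + 2 w^{2}\right) 1 = 3 + 2 w^{2}$)
$- 3 \left(\left(40 + v{\left(3 \right)}\right) + 72\right) = - 3 \left(\left(40 + \left(3 + 2 \cdot 3^{2}\right)\right) + 72\right) = - 3 \left(\left(40 + \left(3 + 2 \cdot 9\right)\right) + 72\right) = - 3 \left(\left(40 + \left(3 + 18\right)\right) + 72\right) = - 3 \left(\left(40 + 21\right) + 72\right) = - 3 \left(61 + 72\right) = \left(-3\right) 133 = -399$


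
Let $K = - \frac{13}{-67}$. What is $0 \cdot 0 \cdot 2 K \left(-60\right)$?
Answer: $0$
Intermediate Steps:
$K = \frac{13}{67}$ ($K = \left(-13\right) \left(- \frac{1}{67}\right) = \frac{13}{67} \approx 0.19403$)
$0 \cdot 0 \cdot 2 K \left(-60\right) = 0 \cdot 0 \cdot 2 \cdot \frac{13}{67} \left(-60\right) = 0 \cdot 2 \cdot \frac{13}{67} \left(-60\right) = 0 \cdot \frac{13}{67} \left(-60\right) = 0 \left(-60\right) = 0$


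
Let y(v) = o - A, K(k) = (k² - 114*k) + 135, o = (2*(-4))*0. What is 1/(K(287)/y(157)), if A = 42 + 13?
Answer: -5/4526 ≈ -0.0011047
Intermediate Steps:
o = 0 (o = -8*0 = 0)
A = 55
K(k) = 135 + k² - 114*k
y(v) = -55 (y(v) = 0 - 1*55 = 0 - 55 = -55)
1/(K(287)/y(157)) = 1/((135 + 287² - 114*287)/(-55)) = 1/((135 + 82369 - 32718)*(-1/55)) = 1/(49786*(-1/55)) = 1/(-4526/5) = -5/4526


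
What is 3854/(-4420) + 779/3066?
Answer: -1046648/1693965 ≈ -0.61787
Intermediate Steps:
3854/(-4420) + 779/3066 = 3854*(-1/4420) + 779*(1/3066) = -1927/2210 + 779/3066 = -1046648/1693965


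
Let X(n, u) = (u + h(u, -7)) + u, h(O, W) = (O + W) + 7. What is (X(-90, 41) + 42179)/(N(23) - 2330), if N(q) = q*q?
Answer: -42302/1801 ≈ -23.488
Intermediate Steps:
h(O, W) = 7 + O + W
X(n, u) = 3*u (X(n, u) = (u + (7 + u - 7)) + u = (u + u) + u = 2*u + u = 3*u)
N(q) = q²
(X(-90, 41) + 42179)/(N(23) - 2330) = (3*41 + 42179)/(23² - 2330) = (123 + 42179)/(529 - 2330) = 42302/(-1801) = 42302*(-1/1801) = -42302/1801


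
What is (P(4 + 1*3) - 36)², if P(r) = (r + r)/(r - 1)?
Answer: 10201/9 ≈ 1133.4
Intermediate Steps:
P(r) = 2*r/(-1 + r) (P(r) = (2*r)/(-1 + r) = 2*r/(-1 + r))
(P(4 + 1*3) - 36)² = (2*(4 + 1*3)/(-1 + (4 + 1*3)) - 36)² = (2*(4 + 3)/(-1 + (4 + 3)) - 36)² = (2*7/(-1 + 7) - 36)² = (2*7/6 - 36)² = (2*7*(⅙) - 36)² = (7/3 - 36)² = (-101/3)² = 10201/9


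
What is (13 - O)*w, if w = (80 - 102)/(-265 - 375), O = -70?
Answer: 913/320 ≈ 2.8531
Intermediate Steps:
w = 11/320 (w = -22/(-640) = -22*(-1/640) = 11/320 ≈ 0.034375)
(13 - O)*w = (13 - 1*(-70))*(11/320) = (13 + 70)*(11/320) = 83*(11/320) = 913/320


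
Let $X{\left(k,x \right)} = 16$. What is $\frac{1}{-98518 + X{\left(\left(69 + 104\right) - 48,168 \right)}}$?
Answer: $- \frac{1}{98502} \approx -1.0152 \cdot 10^{-5}$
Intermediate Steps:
$\frac{1}{-98518 + X{\left(\left(69 + 104\right) - 48,168 \right)}} = \frac{1}{-98518 + 16} = \frac{1}{-98502} = - \frac{1}{98502}$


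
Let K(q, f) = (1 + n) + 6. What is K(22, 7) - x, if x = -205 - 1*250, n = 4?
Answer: 466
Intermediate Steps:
K(q, f) = 11 (K(q, f) = (1 + 4) + 6 = 5 + 6 = 11)
x = -455 (x = -205 - 250 = -455)
K(22, 7) - x = 11 - 1*(-455) = 11 + 455 = 466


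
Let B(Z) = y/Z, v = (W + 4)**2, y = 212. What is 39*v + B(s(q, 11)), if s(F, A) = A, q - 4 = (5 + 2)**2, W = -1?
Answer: 4073/11 ≈ 370.27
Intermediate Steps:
q = 53 (q = 4 + (5 + 2)**2 = 4 + 7**2 = 4 + 49 = 53)
v = 9 (v = (-1 + 4)**2 = 3**2 = 9)
B(Z) = 212/Z
39*v + B(s(q, 11)) = 39*9 + 212/11 = 351 + 212*(1/11) = 351 + 212/11 = 4073/11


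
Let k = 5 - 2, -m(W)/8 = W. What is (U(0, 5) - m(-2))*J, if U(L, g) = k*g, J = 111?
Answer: -111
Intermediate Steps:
m(W) = -8*W
k = 3
U(L, g) = 3*g
(U(0, 5) - m(-2))*J = (3*5 - (-8)*(-2))*111 = (15 - 1*16)*111 = (15 - 16)*111 = -1*111 = -111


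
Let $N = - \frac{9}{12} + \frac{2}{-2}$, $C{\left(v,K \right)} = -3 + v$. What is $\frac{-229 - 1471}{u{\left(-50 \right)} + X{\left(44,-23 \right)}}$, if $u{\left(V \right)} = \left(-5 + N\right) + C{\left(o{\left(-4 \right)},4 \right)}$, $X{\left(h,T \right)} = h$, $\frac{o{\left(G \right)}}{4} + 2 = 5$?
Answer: $- \frac{1360}{37} \approx -36.757$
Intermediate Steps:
$o{\left(G \right)} = 12$ ($o{\left(G \right)} = -8 + 4 \cdot 5 = -8 + 20 = 12$)
$N = - \frac{7}{4}$ ($N = \left(-9\right) \frac{1}{12} + 2 \left(- \frac{1}{2}\right) = - \frac{3}{4} - 1 = - \frac{7}{4} \approx -1.75$)
$u{\left(V \right)} = \frac{9}{4}$ ($u{\left(V \right)} = \left(-5 - \frac{7}{4}\right) + \left(-3 + 12\right) = - \frac{27}{4} + 9 = \frac{9}{4}$)
$\frac{-229 - 1471}{u{\left(-50 \right)} + X{\left(44,-23 \right)}} = \frac{-229 - 1471}{\frac{9}{4} + 44} = - \frac{1700}{\frac{185}{4}} = \left(-1700\right) \frac{4}{185} = - \frac{1360}{37}$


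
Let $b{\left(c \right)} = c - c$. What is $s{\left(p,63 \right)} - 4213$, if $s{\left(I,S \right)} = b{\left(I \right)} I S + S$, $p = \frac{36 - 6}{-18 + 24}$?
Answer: $-4150$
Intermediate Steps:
$b{\left(c \right)} = 0$
$p = 5$ ($p = \frac{30}{6} = 30 \cdot \frac{1}{6} = 5$)
$s{\left(I,S \right)} = S$ ($s{\left(I,S \right)} = 0 I S + S = 0 S + S = 0 + S = S$)
$s{\left(p,63 \right)} - 4213 = 63 - 4213 = -4150$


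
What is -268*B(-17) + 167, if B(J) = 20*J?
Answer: 91287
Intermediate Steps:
-268*B(-17) + 167 = -5360*(-17) + 167 = -268*(-340) + 167 = 91120 + 167 = 91287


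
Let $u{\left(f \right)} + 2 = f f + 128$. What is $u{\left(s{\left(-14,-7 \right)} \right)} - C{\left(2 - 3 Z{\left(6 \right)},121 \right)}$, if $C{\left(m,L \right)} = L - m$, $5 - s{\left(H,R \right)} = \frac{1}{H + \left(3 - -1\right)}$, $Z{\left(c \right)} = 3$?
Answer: $\frac{2401}{100} \approx 24.01$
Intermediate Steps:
$s{\left(H,R \right)} = 5 - \frac{1}{4 + H}$ ($s{\left(H,R \right)} = 5 - \frac{1}{H + \left(3 - -1\right)} = 5 - \frac{1}{H + \left(3 + 1\right)} = 5 - \frac{1}{H + 4} = 5 - \frac{1}{4 + H}$)
$u{\left(f \right)} = 126 + f^{2}$ ($u{\left(f \right)} = -2 + \left(f f + 128\right) = -2 + \left(f^{2} + 128\right) = -2 + \left(128 + f^{2}\right) = 126 + f^{2}$)
$u{\left(s{\left(-14,-7 \right)} \right)} - C{\left(2 - 3 Z{\left(6 \right)},121 \right)} = \left(126 + \left(\frac{19 + 5 \left(-14\right)}{4 - 14}\right)^{2}\right) - \left(121 - \left(2 - 9\right)\right) = \left(126 + \left(\frac{19 - 70}{-10}\right)^{2}\right) - \left(121 - \left(2 - 9\right)\right) = \left(126 + \left(\left(- \frac{1}{10}\right) \left(-51\right)\right)^{2}\right) - \left(121 - -7\right) = \left(126 + \left(\frac{51}{10}\right)^{2}\right) - \left(121 + 7\right) = \left(126 + \frac{2601}{100}\right) - 128 = \frac{15201}{100} - 128 = \frac{2401}{100}$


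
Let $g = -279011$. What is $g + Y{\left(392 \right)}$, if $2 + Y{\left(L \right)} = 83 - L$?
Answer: $-279322$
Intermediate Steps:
$Y{\left(L \right)} = 81 - L$ ($Y{\left(L \right)} = -2 - \left(-83 + L\right) = 81 - L$)
$g + Y{\left(392 \right)} = -279011 + \left(81 - 392\right) = -279011 - 311 = -279322$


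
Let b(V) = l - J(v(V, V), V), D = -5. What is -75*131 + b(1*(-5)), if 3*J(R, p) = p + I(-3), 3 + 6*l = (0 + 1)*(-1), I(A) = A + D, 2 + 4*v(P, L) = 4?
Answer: -29464/3 ≈ -9821.3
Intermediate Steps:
v(P, L) = ½ (v(P, L) = -½ + (¼)*4 = -½ + 1 = ½)
I(A) = -5 + A (I(A) = A - 5 = -5 + A)
l = -⅔ (l = -½ + ((0 + 1)*(-1))/6 = -½ + (1*(-1))/6 = -½ + (⅙)*(-1) = -½ - ⅙ = -⅔ ≈ -0.66667)
J(R, p) = -8/3 + p/3 (J(R, p) = (p + (-5 - 3))/3 = (p - 8)/3 = (-8 + p)/3 = -8/3 + p/3)
b(V) = 2 - V/3 (b(V) = -⅔ - (-8/3 + V/3) = -⅔ + (8/3 - V/3) = 2 - V/3)
-75*131 + b(1*(-5)) = -75*131 + (2 - (-5)/3) = -9825 + (2 - ⅓*(-5)) = -9825 + (2 + 5/3) = -9825 + 11/3 = -29464/3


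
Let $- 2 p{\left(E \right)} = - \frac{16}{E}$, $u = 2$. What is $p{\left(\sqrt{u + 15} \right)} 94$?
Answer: $\frac{752 \sqrt{17}}{17} \approx 182.39$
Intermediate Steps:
$p{\left(E \right)} = \frac{8}{E}$ ($p{\left(E \right)} = - \frac{\left(-16\right) \frac{1}{E}}{2} = \frac{8}{E}$)
$p{\left(\sqrt{u + 15} \right)} 94 = \frac{8}{\sqrt{2 + 15}} \cdot 94 = \frac{8}{\sqrt{17}} \cdot 94 = 8 \frac{\sqrt{17}}{17} \cdot 94 = \frac{8 \sqrt{17}}{17} \cdot 94 = \frac{752 \sqrt{17}}{17}$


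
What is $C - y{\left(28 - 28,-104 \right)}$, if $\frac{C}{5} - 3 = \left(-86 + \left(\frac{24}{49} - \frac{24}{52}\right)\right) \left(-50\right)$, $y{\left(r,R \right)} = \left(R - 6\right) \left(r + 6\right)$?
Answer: $\frac{14120975}{637} \approx 22168.0$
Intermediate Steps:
$y{\left(r,R \right)} = \left(-6 + R\right) \left(6 + r\right)$ ($y{\left(r,R \right)} = \left(R - 6\right) \left(6 + r\right) = \left(-6 + R\right) \left(6 + r\right)$)
$C = \frac{13700555}{637}$ ($C = 15 + 5 \left(-86 + \left(\frac{24}{49} - \frac{24}{52}\right)\right) \left(-50\right) = 15 + 5 \left(-86 + \left(24 \cdot \frac{1}{49} - \frac{6}{13}\right)\right) \left(-50\right) = 15 + 5 \left(-86 + \left(\frac{24}{49} - \frac{6}{13}\right)\right) \left(-50\right) = 15 + 5 \left(-86 + \frac{18}{637}\right) \left(-50\right) = 15 + 5 \left(\left(- \frac{54764}{637}\right) \left(-50\right)\right) = 15 + 5 \cdot \frac{2738200}{637} = 15 + \frac{13691000}{637} = \frac{13700555}{637} \approx 21508.0$)
$C - y{\left(28 - 28,-104 \right)} = \frac{13700555}{637} - \left(-36 - 6 \left(28 - 28\right) + 6 \left(-104\right) - 104 \left(28 - 28\right)\right) = \frac{13700555}{637} - \left(-36 - 6 \left(28 - 28\right) - 624 - 104 \left(28 - 28\right)\right) = \frac{13700555}{637} - \left(-36 - 0 - 624 - 0\right) = \frac{13700555}{637} - \left(-36 + 0 - 624 + 0\right) = \frac{13700555}{637} - -660 = \frac{13700555}{637} + 660 = \frac{14120975}{637}$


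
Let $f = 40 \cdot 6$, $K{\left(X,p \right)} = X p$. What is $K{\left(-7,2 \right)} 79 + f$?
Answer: $-866$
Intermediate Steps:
$f = 240$
$K{\left(-7,2 \right)} 79 + f = \left(-7\right) 2 \cdot 79 + 240 = \left(-14\right) 79 + 240 = -1106 + 240 = -866$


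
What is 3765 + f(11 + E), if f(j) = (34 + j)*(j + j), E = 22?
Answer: 8187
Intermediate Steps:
f(j) = 2*j*(34 + j) (f(j) = (34 + j)*(2*j) = 2*j*(34 + j))
3765 + f(11 + E) = 3765 + 2*(11 + 22)*(34 + (11 + 22)) = 3765 + 2*33*(34 + 33) = 3765 + 2*33*67 = 3765 + 4422 = 8187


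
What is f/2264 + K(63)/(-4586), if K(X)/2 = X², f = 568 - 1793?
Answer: -11794741/5191352 ≈ -2.2720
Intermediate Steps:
f = -1225
K(X) = 2*X²
f/2264 + K(63)/(-4586) = -1225/2264 + (2*63²)/(-4586) = -1225*1/2264 + (2*3969)*(-1/4586) = -1225/2264 + 7938*(-1/4586) = -1225/2264 - 3969/2293 = -11794741/5191352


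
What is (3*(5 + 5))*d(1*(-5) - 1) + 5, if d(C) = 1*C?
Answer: -175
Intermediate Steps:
d(C) = C
(3*(5 + 5))*d(1*(-5) - 1) + 5 = (3*(5 + 5))*(1*(-5) - 1) + 5 = (3*10)*(-5 - 1) + 5 = 30*(-6) + 5 = -180 + 5 = -175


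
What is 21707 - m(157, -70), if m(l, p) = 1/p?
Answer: 1519491/70 ≈ 21707.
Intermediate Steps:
21707 - m(157, -70) = 21707 - 1/(-70) = 21707 - 1*(-1/70) = 21707 + 1/70 = 1519491/70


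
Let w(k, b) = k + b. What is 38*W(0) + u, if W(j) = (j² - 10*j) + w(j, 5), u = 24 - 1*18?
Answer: 196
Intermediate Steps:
u = 6 (u = 24 - 18 = 6)
w(k, b) = b + k
W(j) = 5 + j² - 9*j (W(j) = (j² - 10*j) + (5 + j) = 5 + j² - 9*j)
38*W(0) + u = 38*(5 + 0² - 9*0) + 6 = 38*(5 + 0 + 0) + 6 = 38*5 + 6 = 190 + 6 = 196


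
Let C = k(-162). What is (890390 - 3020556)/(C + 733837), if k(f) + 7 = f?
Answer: -1065083/366834 ≈ -2.9034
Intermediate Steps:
k(f) = -7 + f
C = -169 (C = -7 - 162 = -169)
(890390 - 3020556)/(C + 733837) = (890390 - 3020556)/(-169 + 733837) = -2130166/733668 = -2130166*1/733668 = -1065083/366834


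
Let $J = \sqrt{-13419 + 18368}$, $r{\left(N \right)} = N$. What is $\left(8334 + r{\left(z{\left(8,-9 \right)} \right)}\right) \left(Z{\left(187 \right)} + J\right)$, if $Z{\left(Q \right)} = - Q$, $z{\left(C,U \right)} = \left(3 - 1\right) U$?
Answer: $-1555092 + 58212 \sqrt{101} \approx -9.7007 \cdot 10^{5}$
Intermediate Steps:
$z{\left(C,U \right)} = 2 U$
$J = 7 \sqrt{101}$ ($J = \sqrt{4949} = 7 \sqrt{101} \approx 70.349$)
$\left(8334 + r{\left(z{\left(8,-9 \right)} \right)}\right) \left(Z{\left(187 \right)} + J\right) = \left(8334 + 2 \left(-9\right)\right) \left(\left(-1\right) 187 + 7 \sqrt{101}\right) = \left(8334 - 18\right) \left(-187 + 7 \sqrt{101}\right) = 8316 \left(-187 + 7 \sqrt{101}\right) = -1555092 + 58212 \sqrt{101}$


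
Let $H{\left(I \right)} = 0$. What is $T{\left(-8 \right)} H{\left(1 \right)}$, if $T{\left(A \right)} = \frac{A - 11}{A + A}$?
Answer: $0$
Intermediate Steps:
$T{\left(A \right)} = \frac{-11 + A}{2 A}$
$T{\left(-8 \right)} H{\left(1 \right)} = \frac{-11 - 8}{2 \left(-8\right)} 0 = \frac{1}{2} \left(- \frac{1}{8}\right) \left(-19\right) 0 = \frac{19}{16} \cdot 0 = 0$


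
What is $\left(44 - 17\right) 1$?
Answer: $27$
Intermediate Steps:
$\left(44 - 17\right) 1 = 27 \cdot 1 = 27$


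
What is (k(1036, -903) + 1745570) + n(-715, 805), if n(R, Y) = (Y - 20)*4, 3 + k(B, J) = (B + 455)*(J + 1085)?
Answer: 2020069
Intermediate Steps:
k(B, J) = -3 + (455 + B)*(1085 + J) (k(B, J) = -3 + (B + 455)*(J + 1085) = -3 + (455 + B)*(1085 + J))
n(R, Y) = -80 + 4*Y (n(R, Y) = (-20 + Y)*4 = -80 + 4*Y)
(k(1036, -903) + 1745570) + n(-715, 805) = ((493672 + 455*(-903) + 1085*1036 + 1036*(-903)) + 1745570) + (-80 + 4*805) = ((493672 - 410865 + 1124060 - 935508) + 1745570) + (-80 + 3220) = (271359 + 1745570) + 3140 = 2016929 + 3140 = 2020069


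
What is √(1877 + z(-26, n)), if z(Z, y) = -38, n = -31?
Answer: √1839 ≈ 42.884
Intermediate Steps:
√(1877 + z(-26, n)) = √(1877 - 38) = √1839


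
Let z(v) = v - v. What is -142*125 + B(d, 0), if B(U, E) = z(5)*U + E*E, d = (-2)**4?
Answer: -17750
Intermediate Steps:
z(v) = 0
d = 16
B(U, E) = E**2 (B(U, E) = 0*U + E*E = 0 + E**2 = E**2)
-142*125 + B(d, 0) = -142*125 + 0**2 = -17750 + 0 = -17750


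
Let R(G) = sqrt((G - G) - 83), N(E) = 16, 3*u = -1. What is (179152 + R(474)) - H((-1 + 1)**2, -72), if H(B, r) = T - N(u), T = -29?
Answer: 179197 + I*sqrt(83) ≈ 1.792e+5 + 9.1104*I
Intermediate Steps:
u = -1/3 (u = (1/3)*(-1) = -1/3 ≈ -0.33333)
R(G) = I*sqrt(83) (R(G) = sqrt(0 - 83) = sqrt(-83) = I*sqrt(83))
H(B, r) = -45 (H(B, r) = -29 - 1*16 = -29 - 16 = -45)
(179152 + R(474)) - H((-1 + 1)**2, -72) = (179152 + I*sqrt(83)) - 1*(-45) = (179152 + I*sqrt(83)) + 45 = 179197 + I*sqrt(83)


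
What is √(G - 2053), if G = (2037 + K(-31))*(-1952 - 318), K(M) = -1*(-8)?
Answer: I*√4644203 ≈ 2155.0*I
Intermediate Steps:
K(M) = 8
G = -4642150 (G = (2037 + 8)*(-1952 - 318) = 2045*(-2270) = -4642150)
√(G - 2053) = √(-4642150 - 2053) = √(-4644203) = I*√4644203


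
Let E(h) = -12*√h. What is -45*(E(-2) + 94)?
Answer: -4230 + 540*I*√2 ≈ -4230.0 + 763.68*I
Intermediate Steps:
-45*(E(-2) + 94) = -45*(-12*I*√2 + 94) = -45*(94 - 12*I*√2) = -4230 + 540*I*√2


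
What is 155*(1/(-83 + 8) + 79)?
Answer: 183644/15 ≈ 12243.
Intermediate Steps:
155*(1/(-83 + 8) + 79) = 155*(1/(-75) + 79) = 155*(-1/75 + 79) = 155*(5924/75) = 183644/15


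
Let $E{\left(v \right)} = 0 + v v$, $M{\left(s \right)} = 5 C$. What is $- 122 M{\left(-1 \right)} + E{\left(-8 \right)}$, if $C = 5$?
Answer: $-2986$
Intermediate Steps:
$M{\left(s \right)} = 25$ ($M{\left(s \right)} = 5 \cdot 5 = 25$)
$E{\left(v \right)} = v^{2}$ ($E{\left(v \right)} = 0 + v^{2} = v^{2}$)
$- 122 M{\left(-1 \right)} + E{\left(-8 \right)} = \left(-122\right) 25 + \left(-8\right)^{2} = -3050 + 64 = -2986$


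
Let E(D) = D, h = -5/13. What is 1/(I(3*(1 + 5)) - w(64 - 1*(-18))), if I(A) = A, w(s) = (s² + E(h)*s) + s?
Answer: -13/87834 ≈ -0.00014801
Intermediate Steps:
h = -5/13 (h = -5*1/13 = -5/13 ≈ -0.38462)
w(s) = s² + 8*s/13 (w(s) = (s² - 5*s/13) + s = s² + 8*s/13)
1/(I(3*(1 + 5)) - w(64 - 1*(-18))) = 1/(3*(1 + 5) - (64 - 1*(-18))*(8 + 13*(64 - 1*(-18)))/13) = 1/(3*6 - (64 + 18)*(8 + 13*(64 + 18))/13) = 1/(18 - 82*(8 + 13*82)/13) = 1/(18 - 82*(8 + 1066)/13) = 1/(18 - 82*1074/13) = 1/(18 - 1*88068/13) = 1/(18 - 88068/13) = 1/(-87834/13) = -13/87834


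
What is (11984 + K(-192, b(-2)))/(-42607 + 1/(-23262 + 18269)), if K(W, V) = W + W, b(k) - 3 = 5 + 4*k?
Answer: -3619925/13296047 ≈ -0.27226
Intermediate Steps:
b(k) = 8 + 4*k (b(k) = 3 + (5 + 4*k) = 8 + 4*k)
K(W, V) = 2*W
(11984 + K(-192, b(-2)))/(-42607 + 1/(-23262 + 18269)) = (11984 + 2*(-192))/(-42607 + 1/(-23262 + 18269)) = (11984 - 384)/(-42607 + 1/(-4993)) = 11600/(-42607 - 1/4993) = 11600/(-212736752/4993) = 11600*(-4993/212736752) = -3619925/13296047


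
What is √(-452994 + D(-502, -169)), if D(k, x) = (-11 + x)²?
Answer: I*√420594 ≈ 648.53*I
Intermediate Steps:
√(-452994 + D(-502, -169)) = √(-452994 + (-11 - 169)²) = √(-452994 + (-180)²) = √(-452994 + 32400) = √(-420594) = I*√420594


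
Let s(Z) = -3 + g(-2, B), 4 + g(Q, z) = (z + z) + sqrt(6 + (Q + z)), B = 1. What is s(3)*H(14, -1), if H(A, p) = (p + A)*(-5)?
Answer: 325 - 65*sqrt(5) ≈ 179.66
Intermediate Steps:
H(A, p) = -5*A - 5*p (H(A, p) = (A + p)*(-5) = -5*A - 5*p)
g(Q, z) = -4 + sqrt(6 + Q + z) + 2*z (g(Q, z) = -4 + ((z + z) + sqrt(6 + (Q + z))) = -4 + (2*z + sqrt(6 + Q + z)) = -4 + (sqrt(6 + Q + z) + 2*z) = -4 + sqrt(6 + Q + z) + 2*z)
s(Z) = -5 + sqrt(5) (s(Z) = -3 + (-4 + sqrt(6 - 2 + 1) + 2*1) = -3 + (-4 + sqrt(5) + 2) = -3 + (-2 + sqrt(5)) = -5 + sqrt(5))
s(3)*H(14, -1) = (-5 + sqrt(5))*(-5*14 - 5*(-1)) = (-5 + sqrt(5))*(-70 + 5) = (-5 + sqrt(5))*(-65) = 325 - 65*sqrt(5)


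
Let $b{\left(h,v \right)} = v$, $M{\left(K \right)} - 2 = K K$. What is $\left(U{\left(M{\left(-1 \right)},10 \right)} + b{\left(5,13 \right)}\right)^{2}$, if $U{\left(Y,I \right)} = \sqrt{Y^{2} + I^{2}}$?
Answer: $\left(13 + \sqrt{109}\right)^{2} \approx 549.45$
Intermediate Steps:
$M{\left(K \right)} = 2 + K^{2}$ ($M{\left(K \right)} = 2 + K K = 2 + K^{2}$)
$U{\left(Y,I \right)} = \sqrt{I^{2} + Y^{2}}$
$\left(U{\left(M{\left(-1 \right)},10 \right)} + b{\left(5,13 \right)}\right)^{2} = \left(\sqrt{10^{2} + \left(2 + \left(-1\right)^{2}\right)^{2}} + 13\right)^{2} = \left(\sqrt{100 + \left(2 + 1\right)^{2}} + 13\right)^{2} = \left(\sqrt{100 + 3^{2}} + 13\right)^{2} = \left(\sqrt{100 + 9} + 13\right)^{2} = \left(\sqrt{109} + 13\right)^{2} = \left(13 + \sqrt{109}\right)^{2}$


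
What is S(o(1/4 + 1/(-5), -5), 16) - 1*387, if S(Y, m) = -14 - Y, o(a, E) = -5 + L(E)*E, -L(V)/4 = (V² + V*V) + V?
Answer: -1296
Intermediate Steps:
L(V) = -8*V² - 4*V (L(V) = -4*((V² + V*V) + V) = -4*((V² + V²) + V) = -4*(2*V² + V) = -4*(V + 2*V²) = -8*V² - 4*V)
o(a, E) = -5 - 4*E²*(1 + 2*E) (o(a, E) = -5 + (-4*E*(1 + 2*E))*E = -5 - 4*E²*(1 + 2*E))
S(o(1/4 + 1/(-5), -5), 16) - 1*387 = (-14 - (-5 + (-5)²*(-4 - 8*(-5)))) - 1*387 = (-14 - (-5 + 25*(-4 + 40))) - 387 = (-14 - (-5 + 25*36)) - 387 = (-14 - (-5 + 900)) - 387 = (-14 - 1*895) - 387 = (-14 - 895) - 387 = -909 - 387 = -1296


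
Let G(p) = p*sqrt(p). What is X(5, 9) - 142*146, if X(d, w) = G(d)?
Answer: -20732 + 5*sqrt(5) ≈ -20721.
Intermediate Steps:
G(p) = p**(3/2)
X(d, w) = d**(3/2)
X(5, 9) - 142*146 = 5**(3/2) - 142*146 = 5*sqrt(5) - 20732 = -20732 + 5*sqrt(5)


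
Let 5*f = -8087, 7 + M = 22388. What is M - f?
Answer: 119992/5 ≈ 23998.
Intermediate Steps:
M = 22381 (M = -7 + 22388 = 22381)
f = -8087/5 (f = (1/5)*(-8087) = -8087/5 ≈ -1617.4)
M - f = 22381 - 1*(-8087/5) = 22381 + 8087/5 = 119992/5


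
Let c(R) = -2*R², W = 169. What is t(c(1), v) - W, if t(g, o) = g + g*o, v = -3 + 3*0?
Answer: -165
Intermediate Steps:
v = -3 (v = -3 + 0 = -3)
t(c(1), v) - W = (-2*1²)*(1 - 3) - 1*169 = -2*1*(-2) - 169 = -2*(-2) - 169 = 4 - 169 = -165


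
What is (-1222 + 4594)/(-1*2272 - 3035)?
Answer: -1124/1769 ≈ -0.63539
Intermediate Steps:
(-1222 + 4594)/(-1*2272 - 3035) = 3372/(-2272 - 3035) = 3372/(-5307) = 3372*(-1/5307) = -1124/1769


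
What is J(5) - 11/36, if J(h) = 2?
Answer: 61/36 ≈ 1.6944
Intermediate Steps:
J(5) - 11/36 = 2 - 11/36 = 61/36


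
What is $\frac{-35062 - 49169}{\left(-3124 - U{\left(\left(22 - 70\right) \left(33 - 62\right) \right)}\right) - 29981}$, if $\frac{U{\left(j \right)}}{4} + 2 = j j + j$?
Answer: $\frac{84231}{7789321} \approx 0.010814$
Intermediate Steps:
$U{\left(j \right)} = -8 + 4 j + 4 j^{2}$ ($U{\left(j \right)} = -8 + 4 \left(j j + j\right) = -8 + 4 \left(j^{2} + j\right) = -8 + 4 \left(j + j^{2}\right) = -8 + \left(4 j + 4 j^{2}\right) = -8 + 4 j + 4 j^{2}$)
$\frac{-35062 - 49169}{\left(-3124 - U{\left(\left(22 - 70\right) \left(33 - 62\right) \right)}\right) - 29981} = \frac{-35062 - 49169}{\left(-3124 - \left(-8 + 4 \left(22 - 70\right) \left(33 - 62\right) + 4 \left(\left(22 - 70\right) \left(33 - 62\right)\right)^{2}\right)\right) - 29981} = - \frac{84231}{\left(-3124 - \left(-8 + 4 \left(\left(-48\right) \left(-29\right)\right) + 4 \left(\left(-48\right) \left(-29\right)\right)^{2}\right)\right) - 29981} = - \frac{84231}{\left(-3124 - \left(-8 + 4 \cdot 1392 + 4 \cdot 1392^{2}\right)\right) - 29981} = - \frac{84231}{\left(-3124 - \left(-8 + 5568 + 4 \cdot 1937664\right)\right) - 29981} = - \frac{84231}{\left(-3124 - \left(-8 + 5568 + 7750656\right)\right) - 29981} = - \frac{84231}{\left(-3124 - 7756216\right) - 29981} = - \frac{84231}{-7759340 - 29981} = - \frac{84231}{-7789321} = \left(-84231\right) \left(- \frac{1}{7789321}\right) = \frac{84231}{7789321}$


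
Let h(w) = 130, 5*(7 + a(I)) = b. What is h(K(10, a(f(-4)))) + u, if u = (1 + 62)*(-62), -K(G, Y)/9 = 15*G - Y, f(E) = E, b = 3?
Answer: -3776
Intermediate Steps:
a(I) = -32/5 (a(I) = -7 + (⅕)*3 = -7 + ⅗ = -32/5)
K(G, Y) = -135*G + 9*Y (K(G, Y) = -9*(15*G - Y) = -9*(-Y + 15*G) = -135*G + 9*Y)
u = -3906 (u = 63*(-62) = -3906)
h(K(10, a(f(-4)))) + u = 130 - 3906 = -3776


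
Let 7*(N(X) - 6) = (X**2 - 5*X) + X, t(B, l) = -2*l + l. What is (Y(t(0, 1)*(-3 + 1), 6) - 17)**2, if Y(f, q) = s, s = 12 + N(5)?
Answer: 144/49 ≈ 2.9388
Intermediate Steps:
t(B, l) = -l
N(X) = 6 - 4*X/7 + X**2/7 (N(X) = 6 + ((X**2 - 5*X) + X)/7 = 6 + (X**2 - 4*X)/7 = 6 + (-4*X/7 + X**2/7) = 6 - 4*X/7 + X**2/7)
s = 131/7 (s = 12 + (6 - 4/7*5 + (1/7)*5**2) = 12 + (6 - 20/7 + (1/7)*25) = 12 + (6 - 20/7 + 25/7) = 12 + 47/7 = 131/7 ≈ 18.714)
Y(f, q) = 131/7
(Y(t(0, 1)*(-3 + 1), 6) - 17)**2 = (131/7 - 17)**2 = (12/7)**2 = 144/49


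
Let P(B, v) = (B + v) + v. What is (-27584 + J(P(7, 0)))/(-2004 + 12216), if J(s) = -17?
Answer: -27601/10212 ≈ -2.7028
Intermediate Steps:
P(B, v) = B + 2*v
(-27584 + J(P(7, 0)))/(-2004 + 12216) = (-27584 - 17)/(-2004 + 12216) = -27601/10212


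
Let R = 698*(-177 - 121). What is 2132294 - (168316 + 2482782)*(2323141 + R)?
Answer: -5607433338132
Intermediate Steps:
R = -208004 (R = 698*(-298) = -208004)
2132294 - (168316 + 2482782)*(2323141 + R) = 2132294 - (168316 + 2482782)*(2323141 - 208004) = 2132294 - 2651098*2115137 = 2132294 - 1*5607435470426 = 2132294 - 5607435470426 = -5607433338132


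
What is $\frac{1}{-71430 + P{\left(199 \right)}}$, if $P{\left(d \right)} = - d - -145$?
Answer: $- \frac{1}{71484} \approx -1.3989 \cdot 10^{-5}$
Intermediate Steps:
$P{\left(d \right)} = 145 - d$ ($P{\left(d \right)} = - d + 145 = 145 - d$)
$\frac{1}{-71430 + P{\left(199 \right)}} = \frac{1}{-71430 + \left(145 - 199\right)} = \frac{1}{-71430 - 54} = \frac{1}{-71484} = - \frac{1}{71484}$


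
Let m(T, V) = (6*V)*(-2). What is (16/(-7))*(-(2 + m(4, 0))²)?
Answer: 64/7 ≈ 9.1429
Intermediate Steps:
m(T, V) = -12*V
(16/(-7))*(-(2 + m(4, 0))²) = (16/(-7))*(-(2 - 12*0)²) = (16*(-⅐))*(-(2 + 0)²) = -(-16)*2²/7 = -(-16)*4/7 = -16/7*(-4) = 64/7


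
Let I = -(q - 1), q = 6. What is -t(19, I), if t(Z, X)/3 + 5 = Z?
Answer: -42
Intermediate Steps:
I = -5 (I = -(6 - 1) = -1*5 = -5)
t(Z, X) = -15 + 3*Z
-t(19, I) = -(-15 + 3*19) = -(-15 + 57) = -1*42 = -42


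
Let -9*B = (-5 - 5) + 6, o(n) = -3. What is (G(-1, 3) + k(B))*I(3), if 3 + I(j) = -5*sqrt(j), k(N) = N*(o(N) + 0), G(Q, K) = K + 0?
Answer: -5 - 25*sqrt(3)/3 ≈ -19.434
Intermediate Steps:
G(Q, K) = K
B = 4/9 (B = -((-5 - 5) + 6)/9 = -(-10 + 6)/9 = -1/9*(-4) = 4/9 ≈ 0.44444)
k(N) = -3*N (k(N) = N*(-3 + 0) = N*(-3) = -3*N)
I(j) = -3 - 5*sqrt(j)
(G(-1, 3) + k(B))*I(3) = (3 - 3*4/9)*(-3 - 5*sqrt(3)) = (3 - 4/3)*(-3 - 5*sqrt(3)) = 5*(-3 - 5*sqrt(3))/3 = -5 - 25*sqrt(3)/3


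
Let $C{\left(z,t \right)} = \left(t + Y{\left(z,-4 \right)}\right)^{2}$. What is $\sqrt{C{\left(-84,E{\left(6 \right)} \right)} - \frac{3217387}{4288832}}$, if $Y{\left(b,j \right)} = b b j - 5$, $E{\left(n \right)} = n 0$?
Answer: $\frac{5 \sqrt{9161130582303961553}}{536104} \approx 28229.0$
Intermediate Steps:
$E{\left(n \right)} = 0$
$Y{\left(b,j \right)} = -5 + j b^{2}$ ($Y{\left(b,j \right)} = b^{2} j - 5 = j b^{2} - 5 = -5 + j b^{2}$)
$C{\left(z,t \right)} = \left(-5 + t - 4 z^{2}\right)^{2}$ ($C{\left(z,t \right)} = \left(t - \left(5 + 4 z^{2}\right)\right)^{2} = \left(-5 + t - 4 z^{2}\right)^{2}$)
$\sqrt{C{\left(-84,E{\left(6 \right)} \right)} - \frac{3217387}{4288832}} = \sqrt{\left(5 - 0 + 4 \left(-84\right)^{2}\right)^{2} - \frac{3217387}{4288832}} = \sqrt{\left(5 + 0 + 4 \cdot 7056\right)^{2} - \frac{3217387}{4288832}} = \sqrt{\left(5 + 0 + 28224\right)^{2} - \frac{3217387}{4288832}} = \sqrt{28229^{2} - \frac{3217387}{4288832}} = \sqrt{796876441 - \frac{3217387}{4288832}} = \sqrt{\frac{3417669176989525}{4288832}} = \frac{5 \sqrt{9161130582303961553}}{536104}$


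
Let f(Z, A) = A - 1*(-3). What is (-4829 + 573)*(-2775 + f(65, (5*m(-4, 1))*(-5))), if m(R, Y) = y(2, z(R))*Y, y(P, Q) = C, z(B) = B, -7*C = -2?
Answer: 11828032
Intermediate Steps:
C = 2/7 (C = -1/7*(-2) = 2/7 ≈ 0.28571)
y(P, Q) = 2/7
m(R, Y) = 2*Y/7
f(Z, A) = 3 + A (f(Z, A) = A + 3 = 3 + A)
(-4829 + 573)*(-2775 + f(65, (5*m(-4, 1))*(-5))) = (-4829 + 573)*(-2775 + (3 + (5*((2/7)*1))*(-5))) = -4256*(-2775 + (3 + (5*(2/7))*(-5))) = -4256*(-2775 + (3 + (10/7)*(-5))) = -4256*(-2775 + (3 - 50/7)) = -4256*(-2775 - 29/7) = -4256*(-19454/7) = 11828032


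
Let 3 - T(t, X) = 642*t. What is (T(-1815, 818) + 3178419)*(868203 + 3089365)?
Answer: 17190298158336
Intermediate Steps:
T(t, X) = 3 - 642*t
(T(-1815, 818) + 3178419)*(868203 + 3089365) = ((3 - 642*(-1815)) + 3178419)*(868203 + 3089365) = ((3 + 1165230) + 3178419)*3957568 = (1165233 + 3178419)*3957568 = 4343652*3957568 = 17190298158336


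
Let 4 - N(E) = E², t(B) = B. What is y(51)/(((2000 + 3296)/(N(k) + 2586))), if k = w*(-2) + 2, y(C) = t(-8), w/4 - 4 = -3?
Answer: -1277/331 ≈ -3.8580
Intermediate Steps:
w = 4 (w = 16 + 4*(-3) = 16 - 12 = 4)
y(C) = -8
k = -6 (k = 4*(-2) + 2 = -8 + 2 = -6)
N(E) = 4 - E²
y(51)/(((2000 + 3296)/(N(k) + 2586))) = -8*((4 - 1*(-6)²) + 2586)/(2000 + 3296) = -8/(5296/((4 - 1*36) + 2586)) = -8/(5296/((4 - 36) + 2586)) = -8/(5296/(-32 + 2586)) = -8/(5296/2554) = -8/(5296*(1/2554)) = -8/2648/1277 = -8*1277/2648 = -1277/331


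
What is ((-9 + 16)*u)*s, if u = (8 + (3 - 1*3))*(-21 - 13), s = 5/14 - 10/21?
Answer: 680/3 ≈ 226.67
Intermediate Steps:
s = -5/42 (s = 5*(1/14) - 10*1/21 = 5/14 - 10/21 = -5/42 ≈ -0.11905)
u = -272 (u = (8 + (3 - 3))*(-34) = (8 + 0)*(-34) = 8*(-34) = -272)
((-9 + 16)*u)*s = ((-9 + 16)*(-272))*(-5/42) = (7*(-272))*(-5/42) = -1904*(-5/42) = 680/3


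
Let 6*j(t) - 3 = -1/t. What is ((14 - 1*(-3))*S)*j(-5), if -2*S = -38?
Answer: 2584/15 ≈ 172.27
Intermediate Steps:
j(t) = 1/2 - 1/(6*t) (j(t) = 1/2 + (-1/t)/6 = 1/2 - 1/(6*t))
S = 19 (S = -1/2*(-38) = 19)
((14 - 1*(-3))*S)*j(-5) = ((14 - 1*(-3))*19)*((1/6)*(-1 + 3*(-5))/(-5)) = ((14 + 3)*19)*((1/6)*(-1/5)*(-1 - 15)) = (17*19)*((1/6)*(-1/5)*(-16)) = 323*(8/15) = 2584/15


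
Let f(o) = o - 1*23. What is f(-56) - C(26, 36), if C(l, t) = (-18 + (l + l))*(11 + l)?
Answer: -1337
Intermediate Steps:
C(l, t) = (-18 + 2*l)*(11 + l)
f(o) = -23 + o (f(o) = o - 23 = -23 + o)
f(-56) - C(26, 36) = (-23 - 56) - (-198 + 2*26² + 4*26) = -79 - (-198 + 2*676 + 104) = -79 - (-198 + 1352 + 104) = -79 - 1*1258 = -79 - 1258 = -1337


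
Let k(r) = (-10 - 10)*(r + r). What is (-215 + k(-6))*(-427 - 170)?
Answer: -14925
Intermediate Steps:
k(r) = -40*r
(-215 + k(-6))*(-427 - 170) = (-215 - 40*(-6))*(-427 - 170) = (-215 + 240)*(-597) = 25*(-597) = -14925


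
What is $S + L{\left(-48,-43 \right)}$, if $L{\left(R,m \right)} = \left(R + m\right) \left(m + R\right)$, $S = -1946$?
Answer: $6335$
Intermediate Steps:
$L{\left(R,m \right)} = \left(R + m\right)^{2}$ ($L{\left(R,m \right)} = \left(R + m\right) \left(R + m\right) = \left(R + m\right)^{2}$)
$S + L{\left(-48,-43 \right)} = -1946 + \left(-48 - 43\right)^{2} = -1946 + \left(-91\right)^{2} = -1946 + 8281 = 6335$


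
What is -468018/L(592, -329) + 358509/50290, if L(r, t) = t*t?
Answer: 324866967/115817870 ≈ 2.8050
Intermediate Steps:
L(r, t) = t²
-468018/L(592, -329) + 358509/50290 = -468018/((-329)²) + 358509/50290 = -468018/108241 + 358509*(1/50290) = -468018*1/108241 + 358509/50290 = -468018/108241 + 358509/50290 = 324866967/115817870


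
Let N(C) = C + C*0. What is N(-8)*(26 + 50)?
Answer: -608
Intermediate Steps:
N(C) = C (N(C) = C + 0 = C)
N(-8)*(26 + 50) = -8*(26 + 50) = -8*76 = -608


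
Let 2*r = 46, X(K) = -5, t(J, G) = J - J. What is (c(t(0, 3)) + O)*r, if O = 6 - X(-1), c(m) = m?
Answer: 253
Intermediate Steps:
t(J, G) = 0
r = 23 (r = (½)*46 = 23)
O = 11 (O = 6 - 1*(-5) = 6 + 5 = 11)
(c(t(0, 3)) + O)*r = (0 + 11)*23 = 11*23 = 253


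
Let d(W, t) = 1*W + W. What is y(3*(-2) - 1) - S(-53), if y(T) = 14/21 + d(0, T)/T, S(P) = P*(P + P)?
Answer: -16852/3 ≈ -5617.3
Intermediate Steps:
S(P) = 2*P**2 (S(P) = P*(2*P) = 2*P**2)
d(W, t) = 2*W (d(W, t) = W + W = 2*W)
y(T) = 2/3 (y(T) = 14/21 + (2*0)/T = 14*(1/21) + 0/T = 2/3 + 0 = 2/3)
y(3*(-2) - 1) - S(-53) = 2/3 - 2*(-53)**2 = 2/3 - 2*2809 = 2/3 - 1*5618 = 2/3 - 5618 = -16852/3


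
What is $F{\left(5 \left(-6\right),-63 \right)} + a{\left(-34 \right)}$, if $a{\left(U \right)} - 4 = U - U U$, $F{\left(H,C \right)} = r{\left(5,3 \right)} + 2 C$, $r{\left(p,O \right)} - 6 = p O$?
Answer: $-1291$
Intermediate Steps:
$r{\left(p,O \right)} = 6 + O p$ ($r{\left(p,O \right)} = 6 + p O = 6 + O p$)
$F{\left(H,C \right)} = 21 + 2 C$ ($F{\left(H,C \right)} = \left(6 + 3 \cdot 5\right) + 2 C = \left(6 + 15\right) + 2 C = 21 + 2 C$)
$a{\left(U \right)} = 4 + U - U^{2}$ ($a{\left(U \right)} = 4 + \left(U - U U\right) = 4 - \left(U^{2} - U\right) = 4 + U - U^{2}$)
$F{\left(5 \left(-6\right),-63 \right)} + a{\left(-34 \right)} = \left(21 + 2 \left(-63\right)\right) - 1186 = \left(21 - 126\right) - 1186 = -105 - 1186 = -1291$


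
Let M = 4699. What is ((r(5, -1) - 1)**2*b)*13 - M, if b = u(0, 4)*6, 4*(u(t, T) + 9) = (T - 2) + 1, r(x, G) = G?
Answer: -7273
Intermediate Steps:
u(t, T) = -37/4 + T/4 (u(t, T) = -9 + ((T - 2) + 1)/4 = -9 + ((-2 + T) + 1)/4 = -9 + (-1 + T)/4 = -9 + (-1/4 + T/4) = -37/4 + T/4)
b = -99/2 (b = (-37/4 + (1/4)*4)*6 = (-37/4 + 1)*6 = -33/4*6 = -99/2 ≈ -49.500)
((r(5, -1) - 1)**2*b)*13 - M = ((-1 - 1)**2*(-99/2))*13 - 1*4699 = ((-2)**2*(-99/2))*13 - 4699 = (4*(-99/2))*13 - 4699 = -198*13 - 4699 = -2574 - 4699 = -7273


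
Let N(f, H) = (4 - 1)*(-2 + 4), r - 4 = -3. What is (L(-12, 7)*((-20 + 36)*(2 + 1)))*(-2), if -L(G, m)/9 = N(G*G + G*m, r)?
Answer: 5184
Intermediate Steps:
r = 1 (r = 4 - 3 = 1)
N(f, H) = 6 (N(f, H) = 3*2 = 6)
L(G, m) = -54 (L(G, m) = -9*6 = -54)
(L(-12, 7)*((-20 + 36)*(2 + 1)))*(-2) = -54*(-20 + 36)*(2 + 1)*(-2) = -864*3*(-2) = -54*48*(-2) = -2592*(-2) = 5184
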